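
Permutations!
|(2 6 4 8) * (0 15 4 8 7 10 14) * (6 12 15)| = |(0 6 8 2 12 15 4 7 10 14)| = 10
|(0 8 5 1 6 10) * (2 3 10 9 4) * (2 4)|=9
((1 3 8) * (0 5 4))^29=(0 4 5)(1 8 3)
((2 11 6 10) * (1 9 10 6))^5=(11)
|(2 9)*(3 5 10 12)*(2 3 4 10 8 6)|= |(2 9 3 5 8 6)(4 10 12)|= 6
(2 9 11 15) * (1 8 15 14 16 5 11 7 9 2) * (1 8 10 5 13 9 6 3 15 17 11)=[0, 10, 2, 15, 4, 1, 3, 6, 17, 7, 5, 14, 12, 9, 16, 8, 13, 11]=(1 10 5)(3 15 8 17 11 14 16 13 9 7 6)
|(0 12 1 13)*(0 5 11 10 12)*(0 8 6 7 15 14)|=6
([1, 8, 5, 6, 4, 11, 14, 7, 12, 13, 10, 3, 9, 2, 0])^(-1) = [14, 0, 13, 11, 4, 2, 3, 7, 1, 12, 10, 5, 8, 9, 6]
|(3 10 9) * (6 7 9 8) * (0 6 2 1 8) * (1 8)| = |(0 6 7 9 3 10)(2 8)| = 6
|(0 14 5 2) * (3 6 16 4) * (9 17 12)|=12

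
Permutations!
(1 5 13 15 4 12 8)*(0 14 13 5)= (0 14 13 15 4 12 8 1)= [14, 0, 2, 3, 12, 5, 6, 7, 1, 9, 10, 11, 8, 15, 13, 4]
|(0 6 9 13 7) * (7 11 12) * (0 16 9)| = 6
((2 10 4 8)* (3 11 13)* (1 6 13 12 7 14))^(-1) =((1 6 13 3 11 12 7 14)(2 10 4 8))^(-1) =(1 14 7 12 11 3 13 6)(2 8 4 10)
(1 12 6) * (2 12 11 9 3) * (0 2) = [2, 11, 12, 0, 4, 5, 1, 7, 8, 3, 10, 9, 6] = (0 2 12 6 1 11 9 3)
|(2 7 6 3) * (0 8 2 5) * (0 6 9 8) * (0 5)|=4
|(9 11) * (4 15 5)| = |(4 15 5)(9 11)| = 6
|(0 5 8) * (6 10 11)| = |(0 5 8)(6 10 11)| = 3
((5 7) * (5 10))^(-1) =(5 10 7)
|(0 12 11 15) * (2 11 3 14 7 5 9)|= |(0 12 3 14 7 5 9 2 11 15)|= 10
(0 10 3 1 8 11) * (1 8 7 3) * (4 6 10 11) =(0 11)(1 7 3 8 4 6 10) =[11, 7, 2, 8, 6, 5, 10, 3, 4, 9, 1, 0]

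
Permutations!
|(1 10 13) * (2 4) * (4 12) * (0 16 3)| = |(0 16 3)(1 10 13)(2 12 4)| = 3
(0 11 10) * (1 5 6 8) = [11, 5, 2, 3, 4, 6, 8, 7, 1, 9, 0, 10] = (0 11 10)(1 5 6 8)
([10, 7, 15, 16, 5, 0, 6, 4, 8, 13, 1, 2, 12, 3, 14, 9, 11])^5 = [5, 10, 16, 9, 7, 4, 6, 1, 8, 2, 0, 3, 12, 15, 14, 11, 13]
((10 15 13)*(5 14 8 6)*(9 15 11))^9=(5 14 8 6)(9 11 10 13 15)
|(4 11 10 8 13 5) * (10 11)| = |(4 10 8 13 5)| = 5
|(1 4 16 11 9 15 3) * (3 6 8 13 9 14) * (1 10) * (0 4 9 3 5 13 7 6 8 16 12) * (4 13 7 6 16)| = |(0 13 3 10 1 9 15 8 6 4 12)(5 7 16 11 14)| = 55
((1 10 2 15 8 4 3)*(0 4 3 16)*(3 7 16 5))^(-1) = (0 16 7 8 15 2 10 1 3 5 4)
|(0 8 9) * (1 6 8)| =|(0 1 6 8 9)| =5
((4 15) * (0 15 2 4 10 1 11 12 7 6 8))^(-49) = (0 12 15 7 10 6 1 8 11)(2 4)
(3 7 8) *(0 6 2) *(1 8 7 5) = [6, 8, 0, 5, 4, 1, 2, 7, 3] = (0 6 2)(1 8 3 5)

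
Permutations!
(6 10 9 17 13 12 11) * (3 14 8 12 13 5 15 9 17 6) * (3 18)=(3 14 8 12 11 18)(5 15 9 6 10 17)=[0, 1, 2, 14, 4, 15, 10, 7, 12, 6, 17, 18, 11, 13, 8, 9, 16, 5, 3]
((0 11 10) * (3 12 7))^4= (0 11 10)(3 12 7)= ((0 11 10)(3 12 7))^4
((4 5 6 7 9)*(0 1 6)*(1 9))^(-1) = (0 5 4 9)(1 7 6)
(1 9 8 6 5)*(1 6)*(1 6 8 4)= (1 9 4)(5 8 6)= [0, 9, 2, 3, 1, 8, 5, 7, 6, 4]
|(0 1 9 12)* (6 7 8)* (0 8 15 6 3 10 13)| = 24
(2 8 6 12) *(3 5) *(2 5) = (2 8 6 12 5 3) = [0, 1, 8, 2, 4, 3, 12, 7, 6, 9, 10, 11, 5]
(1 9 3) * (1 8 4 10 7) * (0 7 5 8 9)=(0 7 1)(3 9)(4 10 5 8)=[7, 0, 2, 9, 10, 8, 6, 1, 4, 3, 5]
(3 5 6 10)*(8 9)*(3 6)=(3 5)(6 10)(8 9)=[0, 1, 2, 5, 4, 3, 10, 7, 9, 8, 6]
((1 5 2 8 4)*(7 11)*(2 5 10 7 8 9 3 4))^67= (1 8 4 11 3 7 9 10 2)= ((1 10 7 11 8 2 9 3 4))^67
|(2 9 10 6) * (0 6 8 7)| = 7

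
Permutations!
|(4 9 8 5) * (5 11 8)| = |(4 9 5)(8 11)| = 6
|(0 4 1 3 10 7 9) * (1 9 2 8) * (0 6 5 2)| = 11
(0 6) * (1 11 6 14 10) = (0 14 10 1 11 6) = [14, 11, 2, 3, 4, 5, 0, 7, 8, 9, 1, 6, 12, 13, 10]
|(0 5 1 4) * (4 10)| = 5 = |(0 5 1 10 4)|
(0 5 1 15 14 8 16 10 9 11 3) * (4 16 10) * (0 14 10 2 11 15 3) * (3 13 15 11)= (0 5 1 13 15 10 9 11)(2 3 14 8)(4 16)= [5, 13, 3, 14, 16, 1, 6, 7, 2, 11, 9, 0, 12, 15, 8, 10, 4]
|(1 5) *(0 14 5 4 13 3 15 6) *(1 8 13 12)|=24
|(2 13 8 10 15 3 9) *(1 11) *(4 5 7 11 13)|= 12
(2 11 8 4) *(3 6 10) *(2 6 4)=[0, 1, 11, 4, 6, 5, 10, 7, 2, 9, 3, 8]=(2 11 8)(3 4 6 10)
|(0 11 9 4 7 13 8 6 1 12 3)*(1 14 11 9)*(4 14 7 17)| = |(0 9 14 11 1 12 3)(4 17)(6 7 13 8)| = 28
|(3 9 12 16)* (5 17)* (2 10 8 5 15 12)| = 10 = |(2 10 8 5 17 15 12 16 3 9)|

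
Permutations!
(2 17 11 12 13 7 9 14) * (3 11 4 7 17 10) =(2 10 3 11 12 13 17 4 7 9 14) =[0, 1, 10, 11, 7, 5, 6, 9, 8, 14, 3, 12, 13, 17, 2, 15, 16, 4]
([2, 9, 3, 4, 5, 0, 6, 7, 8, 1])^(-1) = (0 5 4 3 2)(1 9)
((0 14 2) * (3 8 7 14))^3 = ((0 3 8 7 14 2))^3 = (0 7)(2 8)(3 14)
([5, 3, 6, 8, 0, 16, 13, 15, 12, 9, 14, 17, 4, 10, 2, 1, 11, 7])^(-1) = (0 4 12 8 3 1 15 7 17 11 16 5)(2 14 10 13 6)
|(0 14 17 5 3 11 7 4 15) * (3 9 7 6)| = |(0 14 17 5 9 7 4 15)(3 11 6)| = 24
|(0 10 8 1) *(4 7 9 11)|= |(0 10 8 1)(4 7 9 11)|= 4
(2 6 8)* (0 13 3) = (0 13 3)(2 6 8) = [13, 1, 6, 0, 4, 5, 8, 7, 2, 9, 10, 11, 12, 3]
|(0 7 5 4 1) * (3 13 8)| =15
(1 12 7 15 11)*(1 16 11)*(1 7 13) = (1 12 13)(7 15)(11 16) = [0, 12, 2, 3, 4, 5, 6, 15, 8, 9, 10, 16, 13, 1, 14, 7, 11]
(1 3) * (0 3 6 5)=(0 3 1 6 5)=[3, 6, 2, 1, 4, 0, 5]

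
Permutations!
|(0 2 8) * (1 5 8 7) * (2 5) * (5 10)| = |(0 10 5 8)(1 2 7)| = 12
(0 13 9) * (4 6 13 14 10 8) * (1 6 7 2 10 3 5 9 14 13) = [13, 6, 10, 5, 7, 9, 1, 2, 4, 0, 8, 11, 12, 14, 3] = (0 13 14 3 5 9)(1 6)(2 10 8 4 7)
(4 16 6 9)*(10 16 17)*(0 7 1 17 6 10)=[7, 17, 2, 3, 6, 5, 9, 1, 8, 4, 16, 11, 12, 13, 14, 15, 10, 0]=(0 7 1 17)(4 6 9)(10 16)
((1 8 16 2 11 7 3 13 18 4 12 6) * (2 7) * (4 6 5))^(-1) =((1 8 16 7 3 13 18 6)(2 11)(4 12 5))^(-1) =(1 6 18 13 3 7 16 8)(2 11)(4 5 12)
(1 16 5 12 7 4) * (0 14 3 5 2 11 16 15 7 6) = [14, 15, 11, 5, 1, 12, 0, 4, 8, 9, 10, 16, 6, 13, 3, 7, 2] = (0 14 3 5 12 6)(1 15 7 4)(2 11 16)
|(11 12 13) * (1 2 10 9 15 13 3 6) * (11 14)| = |(1 2 10 9 15 13 14 11 12 3 6)| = 11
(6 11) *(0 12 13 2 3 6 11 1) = (0 12 13 2 3 6 1) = [12, 0, 3, 6, 4, 5, 1, 7, 8, 9, 10, 11, 13, 2]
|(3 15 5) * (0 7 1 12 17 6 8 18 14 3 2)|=13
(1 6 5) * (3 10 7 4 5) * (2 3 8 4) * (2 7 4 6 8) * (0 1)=(0 1 8 6 2 3 10 4 5)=[1, 8, 3, 10, 5, 0, 2, 7, 6, 9, 4]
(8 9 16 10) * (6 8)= (6 8 9 16 10)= [0, 1, 2, 3, 4, 5, 8, 7, 9, 16, 6, 11, 12, 13, 14, 15, 10]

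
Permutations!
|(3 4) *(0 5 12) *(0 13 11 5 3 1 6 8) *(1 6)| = |(0 3 4 6 8)(5 12 13 11)| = 20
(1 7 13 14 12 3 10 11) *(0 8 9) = (0 8 9)(1 7 13 14 12 3 10 11) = [8, 7, 2, 10, 4, 5, 6, 13, 9, 0, 11, 1, 3, 14, 12]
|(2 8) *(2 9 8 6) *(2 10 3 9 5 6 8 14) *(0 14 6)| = 20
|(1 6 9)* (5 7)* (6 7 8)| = 6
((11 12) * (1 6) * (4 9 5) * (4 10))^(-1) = ((1 6)(4 9 5 10)(11 12))^(-1) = (1 6)(4 10 5 9)(11 12)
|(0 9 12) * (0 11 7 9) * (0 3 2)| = |(0 3 2)(7 9 12 11)| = 12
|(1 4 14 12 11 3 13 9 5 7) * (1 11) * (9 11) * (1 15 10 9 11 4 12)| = 12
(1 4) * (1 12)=[0, 4, 2, 3, 12, 5, 6, 7, 8, 9, 10, 11, 1]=(1 4 12)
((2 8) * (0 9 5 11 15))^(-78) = (0 5 15 9 11)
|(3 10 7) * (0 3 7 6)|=4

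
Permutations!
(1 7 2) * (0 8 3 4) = (0 8 3 4)(1 7 2) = [8, 7, 1, 4, 0, 5, 6, 2, 3]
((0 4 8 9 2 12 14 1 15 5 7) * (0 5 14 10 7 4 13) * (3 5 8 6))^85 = ((0 13)(1 15 14)(2 12 10 7 8 9)(3 5 4 6))^85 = (0 13)(1 15 14)(2 12 10 7 8 9)(3 5 4 6)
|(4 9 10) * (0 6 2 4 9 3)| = |(0 6 2 4 3)(9 10)| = 10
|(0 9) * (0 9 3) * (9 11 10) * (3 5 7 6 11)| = 8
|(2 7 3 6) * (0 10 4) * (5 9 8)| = 12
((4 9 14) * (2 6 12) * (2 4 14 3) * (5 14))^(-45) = ((2 6 12 4 9 3)(5 14))^(-45) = (2 4)(3 12)(5 14)(6 9)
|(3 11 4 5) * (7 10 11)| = |(3 7 10 11 4 5)| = 6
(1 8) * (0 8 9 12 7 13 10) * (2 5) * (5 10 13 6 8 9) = (13)(0 9 12 7 6 8 1 5 2 10) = [9, 5, 10, 3, 4, 2, 8, 6, 1, 12, 0, 11, 7, 13]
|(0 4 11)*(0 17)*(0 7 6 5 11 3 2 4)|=|(2 4 3)(5 11 17 7 6)|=15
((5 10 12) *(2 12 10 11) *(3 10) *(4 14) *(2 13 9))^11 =(2 9 13 11 5 12)(3 10)(4 14)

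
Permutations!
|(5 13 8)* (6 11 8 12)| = |(5 13 12 6 11 8)| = 6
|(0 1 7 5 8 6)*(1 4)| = 7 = |(0 4 1 7 5 8 6)|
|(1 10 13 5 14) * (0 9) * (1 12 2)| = 14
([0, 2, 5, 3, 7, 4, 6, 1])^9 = [0, 7, 1, 3, 5, 2, 6, 4]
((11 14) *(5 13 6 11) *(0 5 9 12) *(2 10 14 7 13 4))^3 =(0 2 9 5 10 12 4 14)(6 13 7 11)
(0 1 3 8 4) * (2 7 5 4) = (0 1 3 8 2 7 5 4) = [1, 3, 7, 8, 0, 4, 6, 5, 2]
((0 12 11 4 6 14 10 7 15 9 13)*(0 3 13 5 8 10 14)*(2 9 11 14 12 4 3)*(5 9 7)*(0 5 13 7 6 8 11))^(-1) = ((0 4 8 10 13 2 6 5 11 3 7 15)(12 14))^(-1) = (0 15 7 3 11 5 6 2 13 10 8 4)(12 14)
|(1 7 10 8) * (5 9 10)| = |(1 7 5 9 10 8)| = 6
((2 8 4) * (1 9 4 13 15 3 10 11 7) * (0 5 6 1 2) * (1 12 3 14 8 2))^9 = (0 9 7 10 12 5 4 1 11 3 6)(8 13 15 14)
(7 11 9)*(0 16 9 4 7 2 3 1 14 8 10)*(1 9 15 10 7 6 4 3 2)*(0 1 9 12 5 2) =(0 16 15 10 1 14 8 7 11 3 12 5 2)(4 6) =[16, 14, 0, 12, 6, 2, 4, 11, 7, 9, 1, 3, 5, 13, 8, 10, 15]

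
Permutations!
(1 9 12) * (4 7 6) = (1 9 12)(4 7 6) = [0, 9, 2, 3, 7, 5, 4, 6, 8, 12, 10, 11, 1]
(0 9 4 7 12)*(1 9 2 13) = (0 2 13 1 9 4 7 12) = [2, 9, 13, 3, 7, 5, 6, 12, 8, 4, 10, 11, 0, 1]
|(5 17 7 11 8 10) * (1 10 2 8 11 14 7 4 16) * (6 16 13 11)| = 18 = |(1 10 5 17 4 13 11 6 16)(2 8)(7 14)|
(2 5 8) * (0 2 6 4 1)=(0 2 5 8 6 4 1)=[2, 0, 5, 3, 1, 8, 4, 7, 6]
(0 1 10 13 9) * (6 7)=(0 1 10 13 9)(6 7)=[1, 10, 2, 3, 4, 5, 7, 6, 8, 0, 13, 11, 12, 9]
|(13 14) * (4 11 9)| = 6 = |(4 11 9)(13 14)|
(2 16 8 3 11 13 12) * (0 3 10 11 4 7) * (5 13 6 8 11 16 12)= [3, 1, 12, 4, 7, 13, 8, 0, 10, 9, 16, 6, 2, 5, 14, 15, 11]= (0 3 4 7)(2 12)(5 13)(6 8 10 16 11)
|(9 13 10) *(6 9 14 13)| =6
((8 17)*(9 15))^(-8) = ((8 17)(9 15))^(-8) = (17)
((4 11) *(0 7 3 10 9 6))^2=((0 7 3 10 9 6)(4 11))^2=(11)(0 3 9)(6 7 10)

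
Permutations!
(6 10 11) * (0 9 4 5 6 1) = (0 9 4 5 6 10 11 1) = [9, 0, 2, 3, 5, 6, 10, 7, 8, 4, 11, 1]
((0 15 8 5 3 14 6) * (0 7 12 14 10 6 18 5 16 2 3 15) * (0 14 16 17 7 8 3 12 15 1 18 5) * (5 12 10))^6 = ((0 14 12 16 2 10 6 8 17 7 15 3 5 1 18))^6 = (0 6 5 16 7)(1 2 15 14 8)(3 12 17 18 10)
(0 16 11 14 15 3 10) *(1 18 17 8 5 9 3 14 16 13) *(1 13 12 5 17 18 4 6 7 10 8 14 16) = (18)(0 12 5 9 3 8 17 14 15 16 11 1 4 6 7 10) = [12, 4, 2, 8, 6, 9, 7, 10, 17, 3, 0, 1, 5, 13, 15, 16, 11, 14, 18]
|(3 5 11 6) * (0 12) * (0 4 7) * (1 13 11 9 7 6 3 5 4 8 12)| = 10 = |(0 1 13 11 3 4 6 5 9 7)(8 12)|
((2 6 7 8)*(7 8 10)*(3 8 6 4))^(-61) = (2 8 3 4)(7 10) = ((2 4 3 8)(7 10))^(-61)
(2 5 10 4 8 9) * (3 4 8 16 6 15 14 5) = (2 3 4 16 6 15 14 5 10 8 9) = [0, 1, 3, 4, 16, 10, 15, 7, 9, 2, 8, 11, 12, 13, 5, 14, 6]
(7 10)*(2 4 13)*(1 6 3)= (1 6 3)(2 4 13)(7 10)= [0, 6, 4, 1, 13, 5, 3, 10, 8, 9, 7, 11, 12, 2]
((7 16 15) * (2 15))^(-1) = ((2 15 7 16))^(-1) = (2 16 7 15)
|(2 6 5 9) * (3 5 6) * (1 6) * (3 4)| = 10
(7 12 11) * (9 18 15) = (7 12 11)(9 18 15) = [0, 1, 2, 3, 4, 5, 6, 12, 8, 18, 10, 7, 11, 13, 14, 9, 16, 17, 15]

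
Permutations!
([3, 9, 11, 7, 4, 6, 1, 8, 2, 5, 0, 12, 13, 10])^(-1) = (0 10 13 12 11 2 8 7 3)(1 6 5 9)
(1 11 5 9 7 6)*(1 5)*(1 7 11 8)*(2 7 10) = [0, 8, 7, 3, 4, 9, 5, 6, 1, 11, 2, 10] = (1 8)(2 7 6 5 9 11 10)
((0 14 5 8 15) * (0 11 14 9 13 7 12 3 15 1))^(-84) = (15)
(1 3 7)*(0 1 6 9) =(0 1 3 7 6 9) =[1, 3, 2, 7, 4, 5, 9, 6, 8, 0]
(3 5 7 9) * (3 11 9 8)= (3 5 7 8)(9 11)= [0, 1, 2, 5, 4, 7, 6, 8, 3, 11, 10, 9]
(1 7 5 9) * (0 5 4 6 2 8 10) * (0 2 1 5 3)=(0 3)(1 7 4 6)(2 8 10)(5 9)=[3, 7, 8, 0, 6, 9, 1, 4, 10, 5, 2]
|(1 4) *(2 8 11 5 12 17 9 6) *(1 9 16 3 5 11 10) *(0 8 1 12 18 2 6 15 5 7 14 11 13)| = 77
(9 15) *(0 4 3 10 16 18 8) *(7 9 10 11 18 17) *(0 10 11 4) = (3 4)(7 9 15 11 18 8 10 16 17) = [0, 1, 2, 4, 3, 5, 6, 9, 10, 15, 16, 18, 12, 13, 14, 11, 17, 7, 8]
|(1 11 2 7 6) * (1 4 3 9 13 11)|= |(2 7 6 4 3 9 13 11)|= 8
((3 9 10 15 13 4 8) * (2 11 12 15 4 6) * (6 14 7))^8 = ((2 11 12 15 13 14 7 6)(3 9 10 4 8))^8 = (15)(3 4 9 8 10)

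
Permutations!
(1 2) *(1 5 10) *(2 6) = (1 6 2 5 10) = [0, 6, 5, 3, 4, 10, 2, 7, 8, 9, 1]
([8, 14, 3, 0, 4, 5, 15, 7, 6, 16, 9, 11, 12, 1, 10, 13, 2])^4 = [13, 16, 6, 15, 4, 5, 14, 7, 1, 0, 3, 11, 12, 9, 2, 10, 8]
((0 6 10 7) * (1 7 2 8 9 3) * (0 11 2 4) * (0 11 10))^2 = ((0 6)(1 7 10 4 11 2 8 9 3))^2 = (1 10 11 8 3 7 4 2 9)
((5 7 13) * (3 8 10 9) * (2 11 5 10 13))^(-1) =(2 7 5 11)(3 9 10 13 8)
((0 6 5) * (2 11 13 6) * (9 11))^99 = (0 2 9 11 13 6 5)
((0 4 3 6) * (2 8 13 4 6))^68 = (2 4 8 3 13)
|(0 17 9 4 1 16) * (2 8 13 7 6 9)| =|(0 17 2 8 13 7 6 9 4 1 16)| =11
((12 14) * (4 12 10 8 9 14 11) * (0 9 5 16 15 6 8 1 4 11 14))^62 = (1 12 10 4 14)(5 15 8 16 6) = ((0 9)(1 4 12 14 10)(5 16 15 6 8))^62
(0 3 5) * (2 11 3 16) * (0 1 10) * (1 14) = (0 16 2 11 3 5 14 1 10) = [16, 10, 11, 5, 4, 14, 6, 7, 8, 9, 0, 3, 12, 13, 1, 15, 2]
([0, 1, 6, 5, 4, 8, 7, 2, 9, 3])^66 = (3 8)(5 9)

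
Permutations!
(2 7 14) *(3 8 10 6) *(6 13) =(2 7 14)(3 8 10 13 6) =[0, 1, 7, 8, 4, 5, 3, 14, 10, 9, 13, 11, 12, 6, 2]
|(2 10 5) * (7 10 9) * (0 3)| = 10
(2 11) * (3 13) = [0, 1, 11, 13, 4, 5, 6, 7, 8, 9, 10, 2, 12, 3] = (2 11)(3 13)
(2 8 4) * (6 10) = (2 8 4)(6 10) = [0, 1, 8, 3, 2, 5, 10, 7, 4, 9, 6]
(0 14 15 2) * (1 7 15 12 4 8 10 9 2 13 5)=(0 14 12 4 8 10 9 2)(1 7 15 13 5)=[14, 7, 0, 3, 8, 1, 6, 15, 10, 2, 9, 11, 4, 5, 12, 13]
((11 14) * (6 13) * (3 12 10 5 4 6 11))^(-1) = (3 14 11 13 6 4 5 10 12)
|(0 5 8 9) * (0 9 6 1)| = |(9)(0 5 8 6 1)| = 5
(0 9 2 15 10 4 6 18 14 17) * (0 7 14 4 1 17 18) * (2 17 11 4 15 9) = (0 2 9 17 7 14 18 15 10 1 11 4 6) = [2, 11, 9, 3, 6, 5, 0, 14, 8, 17, 1, 4, 12, 13, 18, 10, 16, 7, 15]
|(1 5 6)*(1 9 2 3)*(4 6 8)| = 8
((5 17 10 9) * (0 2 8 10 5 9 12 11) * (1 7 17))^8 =((0 2 8 10 12 11)(1 7 17 5))^8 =(17)(0 8 12)(2 10 11)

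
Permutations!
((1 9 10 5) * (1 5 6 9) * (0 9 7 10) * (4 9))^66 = (10)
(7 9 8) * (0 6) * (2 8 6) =(0 2 8 7 9 6) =[2, 1, 8, 3, 4, 5, 0, 9, 7, 6]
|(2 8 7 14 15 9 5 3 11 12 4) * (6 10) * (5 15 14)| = |(2 8 7 5 3 11 12 4)(6 10)(9 15)| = 8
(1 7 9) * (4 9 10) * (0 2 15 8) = (0 2 15 8)(1 7 10 4 9) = [2, 7, 15, 3, 9, 5, 6, 10, 0, 1, 4, 11, 12, 13, 14, 8]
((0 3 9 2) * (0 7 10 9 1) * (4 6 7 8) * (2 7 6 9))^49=((0 3 1)(2 8 4 9 7 10))^49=(0 3 1)(2 8 4 9 7 10)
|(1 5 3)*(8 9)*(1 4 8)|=6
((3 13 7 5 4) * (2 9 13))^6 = ((2 9 13 7 5 4 3))^6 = (2 3 4 5 7 13 9)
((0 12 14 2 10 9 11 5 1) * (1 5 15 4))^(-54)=(0 11 14 4 10)(1 9 12 15 2)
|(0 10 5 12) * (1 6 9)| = |(0 10 5 12)(1 6 9)| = 12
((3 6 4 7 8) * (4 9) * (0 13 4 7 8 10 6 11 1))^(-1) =(0 1 11 3 8 4 13)(6 10 7 9)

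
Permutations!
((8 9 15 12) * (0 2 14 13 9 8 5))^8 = (15)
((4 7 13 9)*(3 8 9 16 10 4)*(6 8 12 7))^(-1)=(3 9 8 6 4 10 16 13 7 12)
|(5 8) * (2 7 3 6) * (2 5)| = |(2 7 3 6 5 8)| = 6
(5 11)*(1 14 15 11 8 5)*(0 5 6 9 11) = (0 5 8 6 9 11 1 14 15) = [5, 14, 2, 3, 4, 8, 9, 7, 6, 11, 10, 1, 12, 13, 15, 0]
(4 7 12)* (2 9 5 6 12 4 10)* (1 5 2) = [0, 5, 9, 3, 7, 6, 12, 4, 8, 2, 1, 11, 10] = (1 5 6 12 10)(2 9)(4 7)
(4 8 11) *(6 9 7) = (4 8 11)(6 9 7) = [0, 1, 2, 3, 8, 5, 9, 6, 11, 7, 10, 4]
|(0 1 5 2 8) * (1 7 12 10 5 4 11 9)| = 28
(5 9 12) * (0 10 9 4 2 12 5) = [10, 1, 12, 3, 2, 4, 6, 7, 8, 5, 9, 11, 0] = (0 10 9 5 4 2 12)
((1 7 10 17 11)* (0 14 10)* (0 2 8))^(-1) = (0 8 2 7 1 11 17 10 14)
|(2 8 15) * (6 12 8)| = |(2 6 12 8 15)| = 5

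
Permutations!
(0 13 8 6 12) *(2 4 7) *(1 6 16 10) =(0 13 8 16 10 1 6 12)(2 4 7) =[13, 6, 4, 3, 7, 5, 12, 2, 16, 9, 1, 11, 0, 8, 14, 15, 10]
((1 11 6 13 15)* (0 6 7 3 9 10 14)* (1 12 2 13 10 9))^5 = ((0 6 10 14)(1 11 7 3)(2 13 15 12))^5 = (0 6 10 14)(1 11 7 3)(2 13 15 12)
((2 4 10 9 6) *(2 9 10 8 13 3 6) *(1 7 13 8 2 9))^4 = ((1 7 13 3 6)(2 4))^4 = (1 6 3 13 7)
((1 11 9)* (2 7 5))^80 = (1 9 11)(2 5 7)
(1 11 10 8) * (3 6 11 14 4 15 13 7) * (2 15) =[0, 14, 15, 6, 2, 5, 11, 3, 1, 9, 8, 10, 12, 7, 4, 13] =(1 14 4 2 15 13 7 3 6 11 10 8)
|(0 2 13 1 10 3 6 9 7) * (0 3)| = |(0 2 13 1 10)(3 6 9 7)| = 20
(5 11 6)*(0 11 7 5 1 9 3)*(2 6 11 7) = [7, 9, 6, 0, 4, 2, 1, 5, 8, 3, 10, 11] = (11)(0 7 5 2 6 1 9 3)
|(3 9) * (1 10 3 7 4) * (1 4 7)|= 4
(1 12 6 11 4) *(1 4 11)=(1 12 6)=[0, 12, 2, 3, 4, 5, 1, 7, 8, 9, 10, 11, 6]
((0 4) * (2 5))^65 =(0 4)(2 5)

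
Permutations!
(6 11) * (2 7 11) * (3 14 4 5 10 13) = [0, 1, 7, 14, 5, 10, 2, 11, 8, 9, 13, 6, 12, 3, 4] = (2 7 11 6)(3 14 4 5 10 13)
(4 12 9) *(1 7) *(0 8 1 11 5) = (0 8 1 7 11 5)(4 12 9) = [8, 7, 2, 3, 12, 0, 6, 11, 1, 4, 10, 5, 9]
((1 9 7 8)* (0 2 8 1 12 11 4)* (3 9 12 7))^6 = ((0 2 8 7 1 12 11 4)(3 9))^6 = (0 11 1 8)(2 4 12 7)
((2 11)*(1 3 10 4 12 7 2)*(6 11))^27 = ((1 3 10 4 12 7 2 6 11))^27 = (12)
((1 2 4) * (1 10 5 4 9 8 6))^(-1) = ((1 2 9 8 6)(4 10 5))^(-1) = (1 6 8 9 2)(4 5 10)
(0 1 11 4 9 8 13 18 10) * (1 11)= [11, 1, 2, 3, 9, 5, 6, 7, 13, 8, 0, 4, 12, 18, 14, 15, 16, 17, 10]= (0 11 4 9 8 13 18 10)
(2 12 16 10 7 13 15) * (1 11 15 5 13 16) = (1 11 15 2 12)(5 13)(7 16 10) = [0, 11, 12, 3, 4, 13, 6, 16, 8, 9, 7, 15, 1, 5, 14, 2, 10]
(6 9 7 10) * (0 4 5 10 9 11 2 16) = (0 4 5 10 6 11 2 16)(7 9) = [4, 1, 16, 3, 5, 10, 11, 9, 8, 7, 6, 2, 12, 13, 14, 15, 0]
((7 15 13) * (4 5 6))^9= (15)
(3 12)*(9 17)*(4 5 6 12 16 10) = (3 16 10 4 5 6 12)(9 17) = [0, 1, 2, 16, 5, 6, 12, 7, 8, 17, 4, 11, 3, 13, 14, 15, 10, 9]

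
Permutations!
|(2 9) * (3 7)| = 2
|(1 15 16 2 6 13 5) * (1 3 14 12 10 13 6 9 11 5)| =|(1 15 16 2 9 11 5 3 14 12 10 13)| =12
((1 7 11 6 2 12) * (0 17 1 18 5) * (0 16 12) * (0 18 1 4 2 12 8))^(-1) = (0 8 16 5 18 2 4 17)(1 12 6 11 7)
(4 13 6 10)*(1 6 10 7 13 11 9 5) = (1 6 7 13 10 4 11 9 5) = [0, 6, 2, 3, 11, 1, 7, 13, 8, 5, 4, 9, 12, 10]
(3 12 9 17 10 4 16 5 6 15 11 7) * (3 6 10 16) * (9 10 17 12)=(3 9 12 10 4)(5 17 16)(6 15 11 7)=[0, 1, 2, 9, 3, 17, 15, 6, 8, 12, 4, 7, 10, 13, 14, 11, 5, 16]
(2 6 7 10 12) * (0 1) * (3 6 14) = [1, 0, 14, 6, 4, 5, 7, 10, 8, 9, 12, 11, 2, 13, 3] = (0 1)(2 14 3 6 7 10 12)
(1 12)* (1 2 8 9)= (1 12 2 8 9)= [0, 12, 8, 3, 4, 5, 6, 7, 9, 1, 10, 11, 2]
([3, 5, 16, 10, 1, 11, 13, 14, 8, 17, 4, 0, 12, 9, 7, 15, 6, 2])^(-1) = (0 11 5 1 4 10 3)(2 17 9 13 6 16)(7 14)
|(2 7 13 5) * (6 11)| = 4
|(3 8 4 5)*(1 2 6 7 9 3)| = 9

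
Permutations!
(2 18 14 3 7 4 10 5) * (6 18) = (2 6 18 14 3 7 4 10 5) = [0, 1, 6, 7, 10, 2, 18, 4, 8, 9, 5, 11, 12, 13, 3, 15, 16, 17, 14]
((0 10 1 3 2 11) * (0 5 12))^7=(0 12 5 11 2 3 1 10)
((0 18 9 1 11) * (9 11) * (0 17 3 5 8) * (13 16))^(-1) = (0 8 5 3 17 11 18)(1 9)(13 16)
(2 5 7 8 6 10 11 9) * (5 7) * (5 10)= (2 7 8 6 5 10 11 9)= [0, 1, 7, 3, 4, 10, 5, 8, 6, 2, 11, 9]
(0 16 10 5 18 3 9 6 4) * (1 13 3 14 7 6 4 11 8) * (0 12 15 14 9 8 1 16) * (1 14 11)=(1 13 3 8 16 10 5 18 9 4 12 15 11 14 7 6)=[0, 13, 2, 8, 12, 18, 1, 6, 16, 4, 5, 14, 15, 3, 7, 11, 10, 17, 9]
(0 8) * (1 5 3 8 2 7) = (0 2 7 1 5 3 8) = [2, 5, 7, 8, 4, 3, 6, 1, 0]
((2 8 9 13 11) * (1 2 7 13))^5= ((1 2 8 9)(7 13 11))^5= (1 2 8 9)(7 11 13)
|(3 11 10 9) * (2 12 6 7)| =4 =|(2 12 6 7)(3 11 10 9)|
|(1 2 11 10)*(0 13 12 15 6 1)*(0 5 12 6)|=10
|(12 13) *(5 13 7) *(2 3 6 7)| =|(2 3 6 7 5 13 12)| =7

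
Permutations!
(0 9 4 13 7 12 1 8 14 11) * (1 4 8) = (0 9 8 14 11)(4 13 7 12) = [9, 1, 2, 3, 13, 5, 6, 12, 14, 8, 10, 0, 4, 7, 11]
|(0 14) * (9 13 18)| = 6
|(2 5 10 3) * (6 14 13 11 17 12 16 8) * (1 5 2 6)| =12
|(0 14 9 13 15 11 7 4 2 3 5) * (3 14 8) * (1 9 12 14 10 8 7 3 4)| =36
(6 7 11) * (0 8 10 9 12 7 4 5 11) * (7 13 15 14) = (0 8 10 9 12 13 15 14 7)(4 5 11 6) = [8, 1, 2, 3, 5, 11, 4, 0, 10, 12, 9, 6, 13, 15, 7, 14]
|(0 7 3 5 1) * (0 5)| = |(0 7 3)(1 5)| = 6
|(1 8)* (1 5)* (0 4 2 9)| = |(0 4 2 9)(1 8 5)| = 12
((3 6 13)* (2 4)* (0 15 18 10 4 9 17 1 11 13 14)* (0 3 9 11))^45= (0 15 18 10 4 2 11 13 9 17 1)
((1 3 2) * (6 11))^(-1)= (1 2 3)(6 11)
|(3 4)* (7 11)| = |(3 4)(7 11)| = 2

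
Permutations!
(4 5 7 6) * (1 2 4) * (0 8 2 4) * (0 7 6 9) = (0 8 2 7 9)(1 4 5 6) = [8, 4, 7, 3, 5, 6, 1, 9, 2, 0]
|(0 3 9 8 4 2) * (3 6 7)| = |(0 6 7 3 9 8 4 2)| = 8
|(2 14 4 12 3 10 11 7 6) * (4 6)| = 6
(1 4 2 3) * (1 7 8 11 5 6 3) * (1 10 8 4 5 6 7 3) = (1 5 7 4 2 10 8 11 6) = [0, 5, 10, 3, 2, 7, 1, 4, 11, 9, 8, 6]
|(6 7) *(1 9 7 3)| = |(1 9 7 6 3)| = 5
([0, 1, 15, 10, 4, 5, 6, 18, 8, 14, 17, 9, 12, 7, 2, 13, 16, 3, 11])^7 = (2 14 9 11 18 7 13 15)(3 10 17)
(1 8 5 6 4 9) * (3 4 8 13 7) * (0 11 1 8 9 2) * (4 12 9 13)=(0 11 1 4 2)(3 12 9 8 5 6 13 7)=[11, 4, 0, 12, 2, 6, 13, 3, 5, 8, 10, 1, 9, 7]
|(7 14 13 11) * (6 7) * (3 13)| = 6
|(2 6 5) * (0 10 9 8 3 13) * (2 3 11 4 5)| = 18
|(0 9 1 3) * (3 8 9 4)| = 3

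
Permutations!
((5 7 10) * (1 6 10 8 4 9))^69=(1 8 10 9 7 6 4 5)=((1 6 10 5 7 8 4 9))^69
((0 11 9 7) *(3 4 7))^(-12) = ((0 11 9 3 4 7))^(-12) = (11)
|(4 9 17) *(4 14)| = |(4 9 17 14)| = 4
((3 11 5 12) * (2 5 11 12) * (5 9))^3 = ((2 9 5)(3 12))^3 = (3 12)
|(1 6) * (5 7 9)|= |(1 6)(5 7 9)|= 6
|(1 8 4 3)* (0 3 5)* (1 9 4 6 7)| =|(0 3 9 4 5)(1 8 6 7)| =20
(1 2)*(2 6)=(1 6 2)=[0, 6, 1, 3, 4, 5, 2]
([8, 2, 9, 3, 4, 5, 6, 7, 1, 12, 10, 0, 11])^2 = [1, 9, 12, 3, 4, 5, 6, 7, 2, 11, 10, 8, 0]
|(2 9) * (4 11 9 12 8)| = |(2 12 8 4 11 9)| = 6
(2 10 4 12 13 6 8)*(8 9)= (2 10 4 12 13 6 9 8)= [0, 1, 10, 3, 12, 5, 9, 7, 2, 8, 4, 11, 13, 6]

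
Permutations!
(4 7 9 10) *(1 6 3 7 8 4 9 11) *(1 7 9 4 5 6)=(3 9 10 4 8 5 6)(7 11)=[0, 1, 2, 9, 8, 6, 3, 11, 5, 10, 4, 7]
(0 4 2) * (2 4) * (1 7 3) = (0 2)(1 7 3) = [2, 7, 0, 1, 4, 5, 6, 3]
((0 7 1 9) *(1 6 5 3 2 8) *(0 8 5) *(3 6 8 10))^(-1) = ((0 7 8 1 9 10 3 2 5 6))^(-1) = (0 6 5 2 3 10 9 1 8 7)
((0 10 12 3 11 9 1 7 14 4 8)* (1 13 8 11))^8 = ((0 10 12 3 1 7 14 4 11 9 13 8))^8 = (0 11 1)(3 8 4)(7 10 9)(12 13 14)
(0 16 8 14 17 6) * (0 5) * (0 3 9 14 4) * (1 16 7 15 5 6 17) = (17)(0 7 15 5 3 9 14 1 16 8 4) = [7, 16, 2, 9, 0, 3, 6, 15, 4, 14, 10, 11, 12, 13, 1, 5, 8, 17]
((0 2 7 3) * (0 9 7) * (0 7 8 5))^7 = ((0 2 7 3 9 8 5))^7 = (9)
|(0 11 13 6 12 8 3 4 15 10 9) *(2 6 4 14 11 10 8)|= 21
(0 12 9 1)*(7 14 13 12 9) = (0 9 1)(7 14 13 12) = [9, 0, 2, 3, 4, 5, 6, 14, 8, 1, 10, 11, 7, 12, 13]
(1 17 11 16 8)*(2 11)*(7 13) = (1 17 2 11 16 8)(7 13) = [0, 17, 11, 3, 4, 5, 6, 13, 1, 9, 10, 16, 12, 7, 14, 15, 8, 2]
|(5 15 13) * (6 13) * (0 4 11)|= 12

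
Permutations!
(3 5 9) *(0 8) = (0 8)(3 5 9) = [8, 1, 2, 5, 4, 9, 6, 7, 0, 3]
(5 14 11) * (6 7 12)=(5 14 11)(6 7 12)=[0, 1, 2, 3, 4, 14, 7, 12, 8, 9, 10, 5, 6, 13, 11]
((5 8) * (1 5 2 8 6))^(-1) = ((1 5 6)(2 8))^(-1) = (1 6 5)(2 8)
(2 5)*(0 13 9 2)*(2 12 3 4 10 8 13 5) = (0 5)(3 4 10 8 13 9 12) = [5, 1, 2, 4, 10, 0, 6, 7, 13, 12, 8, 11, 3, 9]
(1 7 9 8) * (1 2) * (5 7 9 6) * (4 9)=(1 4 9 8 2)(5 7 6)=[0, 4, 1, 3, 9, 7, 5, 6, 2, 8]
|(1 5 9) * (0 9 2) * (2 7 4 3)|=8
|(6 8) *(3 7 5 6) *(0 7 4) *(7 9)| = |(0 9 7 5 6 8 3 4)| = 8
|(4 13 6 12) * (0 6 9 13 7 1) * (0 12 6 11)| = |(0 11)(1 12 4 7)(9 13)| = 4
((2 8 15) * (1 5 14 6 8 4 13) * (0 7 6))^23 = (0 7 6 8 15 2 4 13 1 5 14)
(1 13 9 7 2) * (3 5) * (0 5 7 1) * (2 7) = (0 5 3 2)(1 13 9) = [5, 13, 0, 2, 4, 3, 6, 7, 8, 1, 10, 11, 12, 9]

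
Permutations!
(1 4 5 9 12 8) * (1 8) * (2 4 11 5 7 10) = [0, 11, 4, 3, 7, 9, 6, 10, 8, 12, 2, 5, 1] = (1 11 5 9 12)(2 4 7 10)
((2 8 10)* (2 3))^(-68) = ((2 8 10 3))^(-68) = (10)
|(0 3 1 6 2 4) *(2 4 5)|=|(0 3 1 6 4)(2 5)|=10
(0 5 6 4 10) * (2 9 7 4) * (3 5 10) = (0 10)(2 9 7 4 3 5 6) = [10, 1, 9, 5, 3, 6, 2, 4, 8, 7, 0]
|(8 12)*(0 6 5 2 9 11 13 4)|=|(0 6 5 2 9 11 13 4)(8 12)|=8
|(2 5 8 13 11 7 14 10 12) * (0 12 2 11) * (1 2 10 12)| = 12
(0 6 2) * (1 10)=(0 6 2)(1 10)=[6, 10, 0, 3, 4, 5, 2, 7, 8, 9, 1]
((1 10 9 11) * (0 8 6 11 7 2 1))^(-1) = ((0 8 6 11)(1 10 9 7 2))^(-1) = (0 11 6 8)(1 2 7 9 10)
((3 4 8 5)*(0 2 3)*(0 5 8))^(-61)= (8)(0 4 3 2)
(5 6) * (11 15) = (5 6)(11 15) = [0, 1, 2, 3, 4, 6, 5, 7, 8, 9, 10, 15, 12, 13, 14, 11]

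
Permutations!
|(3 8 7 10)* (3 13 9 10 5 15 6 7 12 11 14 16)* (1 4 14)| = 24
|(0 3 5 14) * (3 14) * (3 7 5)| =2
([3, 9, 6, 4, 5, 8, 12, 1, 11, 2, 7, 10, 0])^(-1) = [12, 7, 9, 0, 3, 4, 2, 10, 5, 1, 11, 8, 6]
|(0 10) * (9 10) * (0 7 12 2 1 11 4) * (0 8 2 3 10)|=20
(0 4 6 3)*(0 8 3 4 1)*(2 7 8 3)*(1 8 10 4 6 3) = (0 8 2 7 10 4 3 1) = [8, 0, 7, 1, 3, 5, 6, 10, 2, 9, 4]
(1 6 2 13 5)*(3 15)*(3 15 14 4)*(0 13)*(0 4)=(15)(0 13 5 1 6 2 4 3 14)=[13, 6, 4, 14, 3, 1, 2, 7, 8, 9, 10, 11, 12, 5, 0, 15]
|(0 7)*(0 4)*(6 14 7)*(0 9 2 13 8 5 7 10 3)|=35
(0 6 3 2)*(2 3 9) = (0 6 9 2) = [6, 1, 0, 3, 4, 5, 9, 7, 8, 2]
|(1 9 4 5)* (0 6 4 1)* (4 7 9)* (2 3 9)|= 9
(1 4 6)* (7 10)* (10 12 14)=[0, 4, 2, 3, 6, 5, 1, 12, 8, 9, 7, 11, 14, 13, 10]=(1 4 6)(7 12 14 10)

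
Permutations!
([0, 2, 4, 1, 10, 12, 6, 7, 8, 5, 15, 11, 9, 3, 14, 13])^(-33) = (1 4 15 3 2 10 13)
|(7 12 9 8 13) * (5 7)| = 6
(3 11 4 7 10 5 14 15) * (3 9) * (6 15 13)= (3 11 4 7 10 5 14 13 6 15 9)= [0, 1, 2, 11, 7, 14, 15, 10, 8, 3, 5, 4, 12, 6, 13, 9]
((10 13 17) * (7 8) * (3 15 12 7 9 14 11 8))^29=(3 15 12 7)(8 9 14 11)(10 17 13)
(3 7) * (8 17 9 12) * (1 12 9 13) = [0, 12, 2, 7, 4, 5, 6, 3, 17, 9, 10, 11, 8, 1, 14, 15, 16, 13] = (1 12 8 17 13)(3 7)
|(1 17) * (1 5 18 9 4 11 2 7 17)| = |(2 7 17 5 18 9 4 11)| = 8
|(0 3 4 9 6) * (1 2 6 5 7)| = |(0 3 4 9 5 7 1 2 6)| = 9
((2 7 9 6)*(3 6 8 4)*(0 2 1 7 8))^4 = ((0 2 8 4 3 6 1 7 9))^4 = (0 3 9 4 7 8 1 2 6)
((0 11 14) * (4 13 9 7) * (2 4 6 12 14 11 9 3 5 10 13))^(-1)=((0 9 7 6 12 14)(2 4)(3 5 10 13))^(-1)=(0 14 12 6 7 9)(2 4)(3 13 10 5)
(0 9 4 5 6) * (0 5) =(0 9 4)(5 6) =[9, 1, 2, 3, 0, 6, 5, 7, 8, 4]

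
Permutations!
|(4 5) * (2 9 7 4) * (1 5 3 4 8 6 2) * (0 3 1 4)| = 30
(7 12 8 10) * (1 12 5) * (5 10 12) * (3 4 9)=[0, 5, 2, 4, 9, 1, 6, 10, 12, 3, 7, 11, 8]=(1 5)(3 4 9)(7 10)(8 12)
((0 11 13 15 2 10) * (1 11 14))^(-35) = (0 15 1 10 13 14 2 11)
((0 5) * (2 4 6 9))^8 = ((0 5)(2 4 6 9))^8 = (9)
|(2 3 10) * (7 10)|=4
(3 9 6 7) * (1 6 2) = (1 6 7 3 9 2) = [0, 6, 1, 9, 4, 5, 7, 3, 8, 2]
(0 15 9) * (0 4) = [15, 1, 2, 3, 0, 5, 6, 7, 8, 4, 10, 11, 12, 13, 14, 9] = (0 15 9 4)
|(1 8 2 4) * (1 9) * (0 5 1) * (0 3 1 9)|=8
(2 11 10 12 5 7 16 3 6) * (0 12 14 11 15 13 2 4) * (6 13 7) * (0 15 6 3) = (0 12 5 3 13 2 6 4 15 7 16)(10 14 11) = [12, 1, 6, 13, 15, 3, 4, 16, 8, 9, 14, 10, 5, 2, 11, 7, 0]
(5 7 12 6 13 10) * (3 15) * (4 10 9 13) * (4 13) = (3 15)(4 10 5 7 12 6 13 9) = [0, 1, 2, 15, 10, 7, 13, 12, 8, 4, 5, 11, 6, 9, 14, 3]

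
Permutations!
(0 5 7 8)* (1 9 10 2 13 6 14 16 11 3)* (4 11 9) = (0 5 7 8)(1 4 11 3)(2 13 6 14 16 9 10) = [5, 4, 13, 1, 11, 7, 14, 8, 0, 10, 2, 3, 12, 6, 16, 15, 9]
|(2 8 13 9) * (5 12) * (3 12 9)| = 7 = |(2 8 13 3 12 5 9)|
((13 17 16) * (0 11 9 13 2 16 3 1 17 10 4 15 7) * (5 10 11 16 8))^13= (0 5 7 8 15 2 4 16 10)(1 17 3)(9 13 11)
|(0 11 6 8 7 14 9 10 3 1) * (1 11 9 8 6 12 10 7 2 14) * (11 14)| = 28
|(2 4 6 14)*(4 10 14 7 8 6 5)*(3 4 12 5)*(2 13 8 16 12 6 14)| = 30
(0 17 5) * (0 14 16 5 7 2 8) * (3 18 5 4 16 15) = (0 17 7 2 8)(3 18 5 14 15)(4 16) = [17, 1, 8, 18, 16, 14, 6, 2, 0, 9, 10, 11, 12, 13, 15, 3, 4, 7, 5]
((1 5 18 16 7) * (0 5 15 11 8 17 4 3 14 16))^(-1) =((0 5 18)(1 15 11 8 17 4 3 14 16 7))^(-1) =(0 18 5)(1 7 16 14 3 4 17 8 11 15)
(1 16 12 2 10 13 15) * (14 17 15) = (1 16 12 2 10 13 14 17 15) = [0, 16, 10, 3, 4, 5, 6, 7, 8, 9, 13, 11, 2, 14, 17, 1, 12, 15]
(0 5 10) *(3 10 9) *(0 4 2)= (0 5 9 3 10 4 2)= [5, 1, 0, 10, 2, 9, 6, 7, 8, 3, 4]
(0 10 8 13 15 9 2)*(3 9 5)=(0 10 8 13 15 5 3 9 2)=[10, 1, 0, 9, 4, 3, 6, 7, 13, 2, 8, 11, 12, 15, 14, 5]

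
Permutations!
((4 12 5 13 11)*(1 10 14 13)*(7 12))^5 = ((1 10 14 13 11 4 7 12 5))^5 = (1 4 10 7 14 12 13 5 11)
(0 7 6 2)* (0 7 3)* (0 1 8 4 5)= (0 3 1 8 4 5)(2 7 6)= [3, 8, 7, 1, 5, 0, 2, 6, 4]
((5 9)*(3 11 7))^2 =((3 11 7)(5 9))^2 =(3 7 11)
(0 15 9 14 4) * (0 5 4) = [15, 1, 2, 3, 5, 4, 6, 7, 8, 14, 10, 11, 12, 13, 0, 9] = (0 15 9 14)(4 5)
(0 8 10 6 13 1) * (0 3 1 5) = (0 8 10 6 13 5)(1 3) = [8, 3, 2, 1, 4, 0, 13, 7, 10, 9, 6, 11, 12, 5]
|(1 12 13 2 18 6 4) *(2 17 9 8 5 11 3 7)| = 14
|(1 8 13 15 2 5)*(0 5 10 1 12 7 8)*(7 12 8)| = |(0 5 8 13 15 2 10 1)| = 8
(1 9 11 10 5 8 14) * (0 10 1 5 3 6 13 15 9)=(0 10 3 6 13 15 9 11 1)(5 8 14)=[10, 0, 2, 6, 4, 8, 13, 7, 14, 11, 3, 1, 12, 15, 5, 9]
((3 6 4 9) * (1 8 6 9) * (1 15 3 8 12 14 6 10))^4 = ((1 12 14 6 4 15 3 9 8 10))^4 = (1 4 8 14 3)(6 9 12 15 10)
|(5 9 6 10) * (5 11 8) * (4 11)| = |(4 11 8 5 9 6 10)| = 7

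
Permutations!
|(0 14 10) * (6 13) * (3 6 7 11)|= 15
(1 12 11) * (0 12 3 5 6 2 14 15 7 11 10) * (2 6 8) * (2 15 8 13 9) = (0 12 10)(1 3 5 13 9 2 14 8 15 7 11) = [12, 3, 14, 5, 4, 13, 6, 11, 15, 2, 0, 1, 10, 9, 8, 7]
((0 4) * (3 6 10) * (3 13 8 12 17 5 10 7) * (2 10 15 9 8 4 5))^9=((0 5 15 9 8 12 17 2 10 13 4)(3 6 7))^9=(0 13 2 12 9 5 4 10 17 8 15)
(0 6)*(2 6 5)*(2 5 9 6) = [9, 1, 2, 3, 4, 5, 0, 7, 8, 6] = (0 9 6)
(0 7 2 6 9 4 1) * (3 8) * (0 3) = (0 7 2 6 9 4 1 3 8) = [7, 3, 6, 8, 1, 5, 9, 2, 0, 4]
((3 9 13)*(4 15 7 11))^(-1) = (3 13 9)(4 11 7 15)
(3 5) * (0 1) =[1, 0, 2, 5, 4, 3] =(0 1)(3 5)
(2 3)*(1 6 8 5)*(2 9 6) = (1 2 3 9 6 8 5) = [0, 2, 3, 9, 4, 1, 8, 7, 5, 6]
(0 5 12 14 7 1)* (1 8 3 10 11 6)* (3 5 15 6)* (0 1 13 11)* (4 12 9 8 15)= (0 4 12 14 7 15 6 13 11 3 10)(5 9 8)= [4, 1, 2, 10, 12, 9, 13, 15, 5, 8, 0, 3, 14, 11, 7, 6]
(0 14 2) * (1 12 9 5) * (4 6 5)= [14, 12, 0, 3, 6, 1, 5, 7, 8, 4, 10, 11, 9, 13, 2]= (0 14 2)(1 12 9 4 6 5)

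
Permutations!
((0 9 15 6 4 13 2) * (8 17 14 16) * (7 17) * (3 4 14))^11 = (0 13 3 7 16 6 9 2 4 17 8 14 15)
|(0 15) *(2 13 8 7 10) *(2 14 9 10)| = 12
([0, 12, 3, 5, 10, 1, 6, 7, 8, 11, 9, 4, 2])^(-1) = [0, 5, 12, 2, 11, 3, 6, 7, 8, 10, 4, 9, 1]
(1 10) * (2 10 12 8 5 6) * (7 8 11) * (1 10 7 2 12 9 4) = [0, 9, 7, 3, 1, 6, 12, 8, 5, 4, 10, 2, 11] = (1 9 4)(2 7 8 5 6 12 11)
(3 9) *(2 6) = (2 6)(3 9) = [0, 1, 6, 9, 4, 5, 2, 7, 8, 3]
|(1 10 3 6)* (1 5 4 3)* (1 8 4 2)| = 8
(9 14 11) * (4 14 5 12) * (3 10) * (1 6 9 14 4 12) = (1 6 9 5)(3 10)(11 14) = [0, 6, 2, 10, 4, 1, 9, 7, 8, 5, 3, 14, 12, 13, 11]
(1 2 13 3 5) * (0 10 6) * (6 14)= (0 10 14 6)(1 2 13 3 5)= [10, 2, 13, 5, 4, 1, 0, 7, 8, 9, 14, 11, 12, 3, 6]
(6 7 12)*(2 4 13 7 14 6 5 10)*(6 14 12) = (14)(2 4 13 7 6 12 5 10) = [0, 1, 4, 3, 13, 10, 12, 6, 8, 9, 2, 11, 5, 7, 14]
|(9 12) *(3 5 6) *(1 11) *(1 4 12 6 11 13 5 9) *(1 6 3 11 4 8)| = 8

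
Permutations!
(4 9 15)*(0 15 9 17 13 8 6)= (0 15 4 17 13 8 6)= [15, 1, 2, 3, 17, 5, 0, 7, 6, 9, 10, 11, 12, 8, 14, 4, 16, 13]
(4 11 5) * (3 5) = (3 5 4 11) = [0, 1, 2, 5, 11, 4, 6, 7, 8, 9, 10, 3]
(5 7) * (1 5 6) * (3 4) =(1 5 7 6)(3 4) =[0, 5, 2, 4, 3, 7, 1, 6]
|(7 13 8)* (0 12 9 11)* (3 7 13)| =4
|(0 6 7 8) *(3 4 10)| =12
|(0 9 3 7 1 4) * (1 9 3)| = |(0 3 7 9 1 4)| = 6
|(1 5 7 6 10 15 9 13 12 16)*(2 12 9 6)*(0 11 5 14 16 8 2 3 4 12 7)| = 6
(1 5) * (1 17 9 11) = [0, 5, 2, 3, 4, 17, 6, 7, 8, 11, 10, 1, 12, 13, 14, 15, 16, 9] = (1 5 17 9 11)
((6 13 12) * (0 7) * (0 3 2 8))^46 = ((0 7 3 2 8)(6 13 12))^46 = (0 7 3 2 8)(6 13 12)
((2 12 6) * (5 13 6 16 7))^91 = ((2 12 16 7 5 13 6))^91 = (16)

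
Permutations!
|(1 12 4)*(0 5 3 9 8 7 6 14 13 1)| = |(0 5 3 9 8 7 6 14 13 1 12 4)| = 12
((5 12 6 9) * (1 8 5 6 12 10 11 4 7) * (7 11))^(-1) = (12)(1 7 10 5 8)(4 11)(6 9)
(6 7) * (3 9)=(3 9)(6 7)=[0, 1, 2, 9, 4, 5, 7, 6, 8, 3]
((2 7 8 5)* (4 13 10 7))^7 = (13)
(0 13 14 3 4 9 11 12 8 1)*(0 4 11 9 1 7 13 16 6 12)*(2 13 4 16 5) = [5, 16, 13, 11, 1, 2, 12, 4, 7, 9, 10, 0, 8, 14, 3, 15, 6] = (0 5 2 13 14 3 11)(1 16 6 12 8 7 4)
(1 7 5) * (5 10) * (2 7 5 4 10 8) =[0, 5, 7, 3, 10, 1, 6, 8, 2, 9, 4] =(1 5)(2 7 8)(4 10)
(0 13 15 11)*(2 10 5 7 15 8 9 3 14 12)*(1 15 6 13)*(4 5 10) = (0 1 15 11)(2 4 5 7 6 13 8 9 3 14 12) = [1, 15, 4, 14, 5, 7, 13, 6, 9, 3, 10, 0, 2, 8, 12, 11]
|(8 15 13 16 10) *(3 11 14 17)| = 20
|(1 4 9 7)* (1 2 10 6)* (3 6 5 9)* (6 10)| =9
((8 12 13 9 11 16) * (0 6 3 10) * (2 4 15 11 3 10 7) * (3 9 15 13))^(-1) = (0 10 6)(2 7 3 12 8 16 11 15 13 4)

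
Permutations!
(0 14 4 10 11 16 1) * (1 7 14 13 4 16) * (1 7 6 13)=[1, 0, 2, 3, 10, 5, 13, 14, 8, 9, 11, 7, 12, 4, 16, 15, 6]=(0 1)(4 10 11 7 14 16 6 13)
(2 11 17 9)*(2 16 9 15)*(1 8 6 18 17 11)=(1 8 6 18 17 15 2)(9 16)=[0, 8, 1, 3, 4, 5, 18, 7, 6, 16, 10, 11, 12, 13, 14, 2, 9, 15, 17]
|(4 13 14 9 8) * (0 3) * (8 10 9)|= 4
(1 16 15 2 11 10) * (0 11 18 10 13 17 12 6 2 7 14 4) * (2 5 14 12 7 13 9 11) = (0 2 18 10 1 16 15 13 17 7 12 6 5 14 4)(9 11) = [2, 16, 18, 3, 0, 14, 5, 12, 8, 11, 1, 9, 6, 17, 4, 13, 15, 7, 10]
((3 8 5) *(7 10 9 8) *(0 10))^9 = (0 9 5 7 10 8 3)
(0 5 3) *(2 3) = (0 5 2 3) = [5, 1, 3, 0, 4, 2]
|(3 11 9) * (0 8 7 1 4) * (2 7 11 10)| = 10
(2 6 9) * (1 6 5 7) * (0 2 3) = (0 2 5 7 1 6 9 3) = [2, 6, 5, 0, 4, 7, 9, 1, 8, 3]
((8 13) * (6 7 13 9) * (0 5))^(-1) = ((0 5)(6 7 13 8 9))^(-1) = (0 5)(6 9 8 13 7)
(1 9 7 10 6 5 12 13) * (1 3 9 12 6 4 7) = [0, 12, 2, 9, 7, 6, 5, 10, 8, 1, 4, 11, 13, 3] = (1 12 13 3 9)(4 7 10)(5 6)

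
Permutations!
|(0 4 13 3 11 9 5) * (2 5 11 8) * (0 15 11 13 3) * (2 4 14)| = 24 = |(0 14 2 5 15 11 9 13)(3 8 4)|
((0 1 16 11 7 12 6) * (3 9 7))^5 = ((0 1 16 11 3 9 7 12 6))^5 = (0 9 1 7 16 12 11 6 3)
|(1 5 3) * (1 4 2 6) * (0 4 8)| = |(0 4 2 6 1 5 3 8)| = 8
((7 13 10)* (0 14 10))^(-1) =((0 14 10 7 13))^(-1) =(0 13 7 10 14)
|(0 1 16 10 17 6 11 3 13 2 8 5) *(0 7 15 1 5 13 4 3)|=|(0 5 7 15 1 16 10 17 6 11)(2 8 13)(3 4)|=30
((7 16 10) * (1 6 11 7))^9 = ((1 6 11 7 16 10))^9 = (1 7)(6 16)(10 11)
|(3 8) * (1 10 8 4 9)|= |(1 10 8 3 4 9)|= 6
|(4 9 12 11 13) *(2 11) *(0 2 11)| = |(0 2)(4 9 12 11 13)| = 10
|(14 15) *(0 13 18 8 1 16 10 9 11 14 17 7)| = 13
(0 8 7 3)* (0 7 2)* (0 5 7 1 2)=(0 8)(1 2 5 7 3)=[8, 2, 5, 1, 4, 7, 6, 3, 0]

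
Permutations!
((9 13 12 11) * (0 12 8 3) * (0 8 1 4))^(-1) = (0 4 1 13 9 11 12)(3 8)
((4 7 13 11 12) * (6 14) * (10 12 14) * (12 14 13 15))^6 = ((4 7 15 12)(6 10 14)(11 13))^6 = (4 15)(7 12)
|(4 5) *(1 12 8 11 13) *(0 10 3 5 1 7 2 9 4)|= 36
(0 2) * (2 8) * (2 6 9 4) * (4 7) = [8, 1, 0, 3, 2, 5, 9, 4, 6, 7] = (0 8 6 9 7 4 2)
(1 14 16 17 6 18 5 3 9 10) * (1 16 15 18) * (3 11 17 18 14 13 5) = (1 13 5 11 17 6)(3 9 10 16 18)(14 15) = [0, 13, 2, 9, 4, 11, 1, 7, 8, 10, 16, 17, 12, 5, 15, 14, 18, 6, 3]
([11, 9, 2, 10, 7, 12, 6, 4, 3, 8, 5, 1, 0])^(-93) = [10, 12, 2, 1, 7, 8, 6, 4, 11, 0, 9, 5, 3]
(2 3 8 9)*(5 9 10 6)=[0, 1, 3, 8, 4, 9, 5, 7, 10, 2, 6]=(2 3 8 10 6 5 9)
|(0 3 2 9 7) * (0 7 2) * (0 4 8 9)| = |(0 3 4 8 9 2)| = 6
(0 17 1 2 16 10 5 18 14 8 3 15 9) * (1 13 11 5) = (0 17 13 11 5 18 14 8 3 15 9)(1 2 16 10) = [17, 2, 16, 15, 4, 18, 6, 7, 3, 0, 1, 5, 12, 11, 8, 9, 10, 13, 14]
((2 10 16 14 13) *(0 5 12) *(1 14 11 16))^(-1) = (0 12 5)(1 10 2 13 14)(11 16)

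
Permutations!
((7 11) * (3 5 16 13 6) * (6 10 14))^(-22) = (3 6 14 10 13 16 5) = ((3 5 16 13 10 14 6)(7 11))^(-22)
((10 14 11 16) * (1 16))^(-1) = (1 11 14 10 16)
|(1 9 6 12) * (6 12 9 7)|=|(1 7 6 9 12)|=5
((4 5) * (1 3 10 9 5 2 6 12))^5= ((1 3 10 9 5 4 2 6 12))^5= (1 4 3 2 10 6 9 12 5)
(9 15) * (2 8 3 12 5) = (2 8 3 12 5)(9 15) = [0, 1, 8, 12, 4, 2, 6, 7, 3, 15, 10, 11, 5, 13, 14, 9]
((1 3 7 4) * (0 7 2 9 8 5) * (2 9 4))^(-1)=(0 5 8 9 3 1 4 2 7)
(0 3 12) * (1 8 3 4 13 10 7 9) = (0 4 13 10 7 9 1 8 3 12) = [4, 8, 2, 12, 13, 5, 6, 9, 3, 1, 7, 11, 0, 10]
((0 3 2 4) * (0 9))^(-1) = ((0 3 2 4 9))^(-1) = (0 9 4 2 3)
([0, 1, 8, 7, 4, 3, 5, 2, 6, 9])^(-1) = [0, 1, 7, 5, 4, 6, 8, 3, 2, 9]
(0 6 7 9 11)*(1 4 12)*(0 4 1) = (0 6 7 9 11 4 12) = [6, 1, 2, 3, 12, 5, 7, 9, 8, 11, 10, 4, 0]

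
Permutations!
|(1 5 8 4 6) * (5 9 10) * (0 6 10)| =4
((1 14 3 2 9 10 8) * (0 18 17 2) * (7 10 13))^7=(0 10 17 1 9 3 7 18 8 2 14 13)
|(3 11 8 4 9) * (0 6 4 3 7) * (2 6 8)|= 9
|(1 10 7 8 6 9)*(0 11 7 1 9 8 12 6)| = |(0 11 7 12 6 8)(1 10)| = 6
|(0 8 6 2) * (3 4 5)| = 12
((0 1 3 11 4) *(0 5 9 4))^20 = (11)(4 9 5)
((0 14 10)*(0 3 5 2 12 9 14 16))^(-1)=(0 16)(2 5 3 10 14 9 12)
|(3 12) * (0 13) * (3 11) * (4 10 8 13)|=15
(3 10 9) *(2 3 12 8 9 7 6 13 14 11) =(2 3 10 7 6 13 14 11)(8 9 12) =[0, 1, 3, 10, 4, 5, 13, 6, 9, 12, 7, 2, 8, 14, 11]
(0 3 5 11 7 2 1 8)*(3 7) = [7, 8, 1, 5, 4, 11, 6, 2, 0, 9, 10, 3] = (0 7 2 1 8)(3 5 11)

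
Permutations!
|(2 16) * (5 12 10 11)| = |(2 16)(5 12 10 11)| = 4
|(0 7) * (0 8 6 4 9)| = 6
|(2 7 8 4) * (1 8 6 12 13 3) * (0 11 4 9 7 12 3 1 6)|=|(0 11 4 2 12 13 1 8 9 7)(3 6)|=10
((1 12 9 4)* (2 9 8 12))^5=((1 2 9 4)(8 12))^5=(1 2 9 4)(8 12)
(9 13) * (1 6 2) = (1 6 2)(9 13) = [0, 6, 1, 3, 4, 5, 2, 7, 8, 13, 10, 11, 12, 9]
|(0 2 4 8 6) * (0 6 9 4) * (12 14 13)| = |(0 2)(4 8 9)(12 14 13)| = 6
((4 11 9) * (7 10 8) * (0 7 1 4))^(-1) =(0 9 11 4 1 8 10 7)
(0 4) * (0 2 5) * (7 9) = (0 4 2 5)(7 9) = [4, 1, 5, 3, 2, 0, 6, 9, 8, 7]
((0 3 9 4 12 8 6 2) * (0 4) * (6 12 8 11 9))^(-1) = ((0 3 6 2 4 8 12 11 9))^(-1) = (0 9 11 12 8 4 2 6 3)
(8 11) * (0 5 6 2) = (0 5 6 2)(8 11) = [5, 1, 0, 3, 4, 6, 2, 7, 11, 9, 10, 8]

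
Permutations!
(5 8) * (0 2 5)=(0 2 5 8)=[2, 1, 5, 3, 4, 8, 6, 7, 0]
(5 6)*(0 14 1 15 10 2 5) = (0 14 1 15 10 2 5 6) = [14, 15, 5, 3, 4, 6, 0, 7, 8, 9, 2, 11, 12, 13, 1, 10]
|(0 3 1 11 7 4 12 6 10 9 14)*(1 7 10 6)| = 10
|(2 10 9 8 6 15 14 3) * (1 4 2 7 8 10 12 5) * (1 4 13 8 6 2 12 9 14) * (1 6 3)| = 42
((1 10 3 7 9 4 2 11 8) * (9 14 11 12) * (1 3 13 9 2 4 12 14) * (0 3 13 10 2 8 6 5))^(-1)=((0 3 7 1 2 14 11 6 5)(8 13 9 12))^(-1)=(0 5 6 11 14 2 1 7 3)(8 12 9 13)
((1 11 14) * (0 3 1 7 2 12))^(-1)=((0 3 1 11 14 7 2 12))^(-1)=(0 12 2 7 14 11 1 3)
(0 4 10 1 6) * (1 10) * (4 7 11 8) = (0 7 11 8 4 1 6) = [7, 6, 2, 3, 1, 5, 0, 11, 4, 9, 10, 8]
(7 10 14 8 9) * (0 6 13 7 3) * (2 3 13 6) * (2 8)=[8, 1, 3, 0, 4, 5, 6, 10, 9, 13, 14, 11, 12, 7, 2]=(0 8 9 13 7 10 14 2 3)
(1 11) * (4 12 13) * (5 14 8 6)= (1 11)(4 12 13)(5 14 8 6)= [0, 11, 2, 3, 12, 14, 5, 7, 6, 9, 10, 1, 13, 4, 8]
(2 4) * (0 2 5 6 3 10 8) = [2, 1, 4, 10, 5, 6, 3, 7, 0, 9, 8] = (0 2 4 5 6 3 10 8)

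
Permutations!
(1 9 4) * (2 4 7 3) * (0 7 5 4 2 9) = [7, 0, 2, 9, 1, 4, 6, 3, 8, 5] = (0 7 3 9 5 4 1)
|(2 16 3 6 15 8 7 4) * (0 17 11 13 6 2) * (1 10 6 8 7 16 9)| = 15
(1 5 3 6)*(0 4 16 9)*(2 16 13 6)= (0 4 13 6 1 5 3 2 16 9)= [4, 5, 16, 2, 13, 3, 1, 7, 8, 0, 10, 11, 12, 6, 14, 15, 9]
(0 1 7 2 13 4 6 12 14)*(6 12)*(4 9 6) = [1, 7, 13, 3, 12, 5, 4, 2, 8, 6, 10, 11, 14, 9, 0] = (0 1 7 2 13 9 6 4 12 14)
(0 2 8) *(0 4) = (0 2 8 4) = [2, 1, 8, 3, 0, 5, 6, 7, 4]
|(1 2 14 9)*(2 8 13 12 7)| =|(1 8 13 12 7 2 14 9)| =8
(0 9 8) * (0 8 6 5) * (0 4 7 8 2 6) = [9, 1, 6, 3, 7, 4, 5, 8, 2, 0] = (0 9)(2 6 5 4 7 8)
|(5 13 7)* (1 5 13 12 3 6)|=|(1 5 12 3 6)(7 13)|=10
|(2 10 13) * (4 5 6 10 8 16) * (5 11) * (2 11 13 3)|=|(2 8 16 4 13 11 5 6 10 3)|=10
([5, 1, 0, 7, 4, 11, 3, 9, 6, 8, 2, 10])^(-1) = [2, 1, 10, 6, 4, 0, 8, 3, 9, 7, 11, 5]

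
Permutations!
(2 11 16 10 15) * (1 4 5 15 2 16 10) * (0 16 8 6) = (0 16 1 4 5 15 8 6)(2 11 10) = [16, 4, 11, 3, 5, 15, 0, 7, 6, 9, 2, 10, 12, 13, 14, 8, 1]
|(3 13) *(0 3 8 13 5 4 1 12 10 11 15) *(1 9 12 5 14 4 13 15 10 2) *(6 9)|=26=|(0 3 14 4 6 9 12 2 1 5 13 8 15)(10 11)|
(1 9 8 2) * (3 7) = (1 9 8 2)(3 7) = [0, 9, 1, 7, 4, 5, 6, 3, 2, 8]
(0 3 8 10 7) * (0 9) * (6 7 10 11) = [3, 1, 2, 8, 4, 5, 7, 9, 11, 0, 10, 6] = (0 3 8 11 6 7 9)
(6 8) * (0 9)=(0 9)(6 8)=[9, 1, 2, 3, 4, 5, 8, 7, 6, 0]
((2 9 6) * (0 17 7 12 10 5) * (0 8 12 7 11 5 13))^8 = (17)(2 6 9)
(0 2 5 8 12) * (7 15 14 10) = (0 2 5 8 12)(7 15 14 10) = [2, 1, 5, 3, 4, 8, 6, 15, 12, 9, 7, 11, 0, 13, 10, 14]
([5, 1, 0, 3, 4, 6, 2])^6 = (0 6)(2 5)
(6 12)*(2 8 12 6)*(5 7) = (2 8 12)(5 7) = [0, 1, 8, 3, 4, 7, 6, 5, 12, 9, 10, 11, 2]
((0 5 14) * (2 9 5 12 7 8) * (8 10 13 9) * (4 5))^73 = (0 12 7 10 13 9 4 5 14)(2 8)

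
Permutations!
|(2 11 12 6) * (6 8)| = |(2 11 12 8 6)| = 5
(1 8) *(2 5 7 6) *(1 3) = (1 8 3)(2 5 7 6) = [0, 8, 5, 1, 4, 7, 2, 6, 3]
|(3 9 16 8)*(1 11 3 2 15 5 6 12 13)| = |(1 11 3 9 16 8 2 15 5 6 12 13)| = 12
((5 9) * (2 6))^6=((2 6)(5 9))^6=(9)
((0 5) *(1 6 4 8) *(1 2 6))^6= ((0 5)(2 6 4 8))^6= (2 4)(6 8)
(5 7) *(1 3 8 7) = [0, 3, 2, 8, 4, 1, 6, 5, 7] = (1 3 8 7 5)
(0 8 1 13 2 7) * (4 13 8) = (0 4 13 2 7)(1 8) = [4, 8, 7, 3, 13, 5, 6, 0, 1, 9, 10, 11, 12, 2]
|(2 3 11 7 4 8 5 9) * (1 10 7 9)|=|(1 10 7 4 8 5)(2 3 11 9)|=12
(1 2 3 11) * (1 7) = (1 2 3 11 7) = [0, 2, 3, 11, 4, 5, 6, 1, 8, 9, 10, 7]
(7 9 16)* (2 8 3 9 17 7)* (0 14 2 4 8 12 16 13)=(0 14 2 12 16 4 8 3 9 13)(7 17)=[14, 1, 12, 9, 8, 5, 6, 17, 3, 13, 10, 11, 16, 0, 2, 15, 4, 7]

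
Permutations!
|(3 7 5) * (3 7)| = 2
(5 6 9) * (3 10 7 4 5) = [0, 1, 2, 10, 5, 6, 9, 4, 8, 3, 7] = (3 10 7 4 5 6 9)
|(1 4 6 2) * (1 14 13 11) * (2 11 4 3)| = |(1 3 2 14 13 4 6 11)| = 8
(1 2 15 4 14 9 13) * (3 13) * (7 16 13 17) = [0, 2, 15, 17, 14, 5, 6, 16, 8, 3, 10, 11, 12, 1, 9, 4, 13, 7] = (1 2 15 4 14 9 3 17 7 16 13)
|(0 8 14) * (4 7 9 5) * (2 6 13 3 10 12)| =12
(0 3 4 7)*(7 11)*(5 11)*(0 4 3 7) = (0 7 4 5 11) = [7, 1, 2, 3, 5, 11, 6, 4, 8, 9, 10, 0]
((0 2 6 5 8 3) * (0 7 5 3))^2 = (0 6 7 8 2 3 5)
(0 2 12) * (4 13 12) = (0 2 4 13 12) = [2, 1, 4, 3, 13, 5, 6, 7, 8, 9, 10, 11, 0, 12]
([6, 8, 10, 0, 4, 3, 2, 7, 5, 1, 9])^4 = (0 9 3 10 5 2 8 6 1)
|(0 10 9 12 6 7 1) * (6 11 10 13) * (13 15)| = |(0 15 13 6 7 1)(9 12 11 10)| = 12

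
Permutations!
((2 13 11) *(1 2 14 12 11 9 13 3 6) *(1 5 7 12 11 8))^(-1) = ((1 2 3 6 5 7 12 8)(9 13)(11 14))^(-1) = (1 8 12 7 5 6 3 2)(9 13)(11 14)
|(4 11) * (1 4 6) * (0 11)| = 5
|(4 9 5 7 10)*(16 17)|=10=|(4 9 5 7 10)(16 17)|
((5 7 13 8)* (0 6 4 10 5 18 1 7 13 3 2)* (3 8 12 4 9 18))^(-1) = ((0 6 9 18 1 7 8 3 2)(4 10 5 13 12))^(-1) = (0 2 3 8 7 1 18 9 6)(4 12 13 5 10)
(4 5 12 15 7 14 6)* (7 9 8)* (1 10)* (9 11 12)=(1 10)(4 5 9 8 7 14 6)(11 12 15)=[0, 10, 2, 3, 5, 9, 4, 14, 7, 8, 1, 12, 15, 13, 6, 11]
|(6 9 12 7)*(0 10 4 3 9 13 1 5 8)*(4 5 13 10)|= |(0 4 3 9 12 7 6 10 5 8)(1 13)|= 10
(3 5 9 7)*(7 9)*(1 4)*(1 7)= (9)(1 4 7 3 5)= [0, 4, 2, 5, 7, 1, 6, 3, 8, 9]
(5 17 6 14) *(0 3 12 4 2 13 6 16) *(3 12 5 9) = [12, 1, 13, 5, 2, 17, 14, 7, 8, 3, 10, 11, 4, 6, 9, 15, 0, 16] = (0 12 4 2 13 6 14 9 3 5 17 16)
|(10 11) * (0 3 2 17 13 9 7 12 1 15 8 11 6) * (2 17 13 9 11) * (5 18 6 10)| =15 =|(0 3 17 9 7 12 1 15 8 2 13 11 5 18 6)|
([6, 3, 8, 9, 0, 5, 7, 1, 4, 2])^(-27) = (9)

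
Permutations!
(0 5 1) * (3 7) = (0 5 1)(3 7) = [5, 0, 2, 7, 4, 1, 6, 3]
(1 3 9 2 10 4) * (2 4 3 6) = (1 6 2 10 3 9 4) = [0, 6, 10, 9, 1, 5, 2, 7, 8, 4, 3]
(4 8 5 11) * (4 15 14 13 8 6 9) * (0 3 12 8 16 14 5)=(0 3 12 8)(4 6 9)(5 11 15)(13 16 14)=[3, 1, 2, 12, 6, 11, 9, 7, 0, 4, 10, 15, 8, 16, 13, 5, 14]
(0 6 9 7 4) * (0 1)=(0 6 9 7 4 1)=[6, 0, 2, 3, 1, 5, 9, 4, 8, 7]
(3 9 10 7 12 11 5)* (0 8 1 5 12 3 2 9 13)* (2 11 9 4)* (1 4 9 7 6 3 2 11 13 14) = (0 8 4 11 12 7 2 9 10 6 3 14 1 5 13) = [8, 5, 9, 14, 11, 13, 3, 2, 4, 10, 6, 12, 7, 0, 1]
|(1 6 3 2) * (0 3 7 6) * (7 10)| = 12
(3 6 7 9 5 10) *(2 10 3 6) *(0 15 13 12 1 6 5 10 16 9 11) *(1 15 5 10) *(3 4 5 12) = [12, 6, 16, 2, 5, 4, 7, 11, 8, 1, 10, 0, 15, 3, 14, 13, 9] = (0 12 15 13 3 2 16 9 1 6 7 11)(4 5)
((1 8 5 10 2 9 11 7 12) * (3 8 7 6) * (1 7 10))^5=(1 6 10 3 2 8 9 5 11)(7 12)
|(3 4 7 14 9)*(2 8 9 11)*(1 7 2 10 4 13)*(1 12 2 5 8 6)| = 14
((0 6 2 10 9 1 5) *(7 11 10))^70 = (0 1 10 7 6 5 9 11 2)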